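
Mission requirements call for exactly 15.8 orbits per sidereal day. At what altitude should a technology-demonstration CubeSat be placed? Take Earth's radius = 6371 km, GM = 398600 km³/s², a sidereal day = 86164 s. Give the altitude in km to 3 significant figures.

325 km

Required period T = 86164 / 15.8 = 5453.4 s.
From T = 2π√(a³/μ): a = (μ T²/4π²)^(1/3) = (398600 × 5453.4² / 4π²)^(1/3) = 6696 km.
Altitude h = a − R = 6696 − 6371 = 325 km.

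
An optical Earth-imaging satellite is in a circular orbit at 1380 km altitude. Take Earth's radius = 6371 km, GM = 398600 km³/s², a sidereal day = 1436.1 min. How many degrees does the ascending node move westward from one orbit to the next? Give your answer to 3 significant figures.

28.4°

Semi-major axis a = 6371 + 1380 = 7751 km. Period T = 2π√(a³/μ) = 2π√(7751³/398600) = 6791.2 s = 113.19 min.
During one orbit Earth rotates (6791.2 / 86166) × 360° = 28.37°.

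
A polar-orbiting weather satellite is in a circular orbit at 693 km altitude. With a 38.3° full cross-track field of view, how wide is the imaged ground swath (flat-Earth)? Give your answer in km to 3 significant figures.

481 km

Half-angle = 38.3°/2 = 19.15°.
Swath width ≈ 2h·tan(θ/2) = 2 × 693 × tan(19.15°) = 481.3 km.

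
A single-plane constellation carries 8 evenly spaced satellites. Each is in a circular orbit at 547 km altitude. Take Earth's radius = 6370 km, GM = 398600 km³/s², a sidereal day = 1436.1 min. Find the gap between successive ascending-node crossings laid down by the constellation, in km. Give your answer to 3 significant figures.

332 km

Semi-major axis a = 6370 + 547 = 6917 km. Period T = 2π√(a³/μ) = 2π√(6917³/398600) = 5725.2 s = 95.42 min.
Single-satellite node shift = (5725.2/86166) × 360° = 23.92°.
With 8 satellites evenly phased, successive equator crossings are 23.92/8 = 2.990° apart.
That is 2.990 × 111.2 = 332 km at the equator.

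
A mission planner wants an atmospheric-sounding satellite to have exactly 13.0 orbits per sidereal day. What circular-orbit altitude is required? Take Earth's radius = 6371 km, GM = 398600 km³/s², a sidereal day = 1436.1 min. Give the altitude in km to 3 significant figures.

1260 km

Required period T = 86166 / 13.0 = 6628.2 s.
From T = 2π√(a³/μ): a = (μ T²/4π²)^(1/3) = (398600 × 6628.2² / 4π²)^(1/3) = 7626 km.
Altitude h = a − R = 7626 − 6371 = 1255 km.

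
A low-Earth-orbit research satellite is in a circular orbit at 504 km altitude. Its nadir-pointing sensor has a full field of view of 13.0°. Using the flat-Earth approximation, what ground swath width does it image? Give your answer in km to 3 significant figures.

115 km

Half-angle = 13.0°/2 = 6.5°.
Swath width ≈ 2h·tan(θ/2) = 2 × 504 × tan(6.5°) = 114.8 km.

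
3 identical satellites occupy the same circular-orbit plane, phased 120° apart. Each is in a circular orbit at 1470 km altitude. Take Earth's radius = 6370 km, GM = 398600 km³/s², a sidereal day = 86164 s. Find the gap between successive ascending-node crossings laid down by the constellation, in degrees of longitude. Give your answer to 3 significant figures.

Semi-major axis a = 6370 + 1470 = 7840 km. Period T = 2π√(a³/μ) = 2π√(7840³/398600) = 6908.5 s = 115.14 min.
Single-satellite node shift = (6908.5/86164) × 360° = 28.86°.
With 3 satellites evenly phased, successive equator crossings are 28.86/3 = 9.621° apart.

9.62°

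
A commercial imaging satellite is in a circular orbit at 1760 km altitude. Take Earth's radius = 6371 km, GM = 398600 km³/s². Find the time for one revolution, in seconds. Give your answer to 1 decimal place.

Semi-major axis a = 6371 + 1760 = 8131 km. Period T = 2π√(a³/μ) = 2π√(8131³/398600) = 7296.7 s = 121.61 min.

7296.7 seconds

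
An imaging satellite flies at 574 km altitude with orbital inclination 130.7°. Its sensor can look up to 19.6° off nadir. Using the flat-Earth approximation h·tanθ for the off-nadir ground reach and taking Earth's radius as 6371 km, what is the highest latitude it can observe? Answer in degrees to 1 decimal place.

Retrograde orbit: the ground track reaches ±(180° − i) = ±(180 − 130.7) = ±49.3°.
Sensor half-swath on the ground ≈ 574·tan(19.6°) = 204 km = 1.84° of latitude.
Maximum observable latitude ≈ 49.3 + 1.84 = 51.1°.

51.1°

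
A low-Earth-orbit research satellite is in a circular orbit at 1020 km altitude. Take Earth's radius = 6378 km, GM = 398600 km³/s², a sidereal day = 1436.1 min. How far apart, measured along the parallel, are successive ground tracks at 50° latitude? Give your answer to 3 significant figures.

Semi-major axis a = 6378 + 1020 = 7398 km. Period T = 2π√(a³/μ) = 2π√(7398³/398600) = 6332.6 s = 105.54 min.
Node shift per orbit = (6332.6/86166) × 360° = 26.46°.
Equatorial spacing = 26.46 × 111.3 km/° = 2945 km.
At 50° latitude, spacing = 2945 × cos(50°) = 1893 km.

1890 km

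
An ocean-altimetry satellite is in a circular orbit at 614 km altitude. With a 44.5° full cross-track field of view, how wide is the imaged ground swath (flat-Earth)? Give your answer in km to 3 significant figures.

502 km

Half-angle = 44.5°/2 = 22.25°.
Swath width ≈ 2h·tan(θ/2) = 2 × 614 × tan(22.25°) = 502.4 km.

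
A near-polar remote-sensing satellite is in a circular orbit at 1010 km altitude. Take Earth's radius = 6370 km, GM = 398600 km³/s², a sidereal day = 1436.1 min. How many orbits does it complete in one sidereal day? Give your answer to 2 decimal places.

Semi-major axis a = 6370 + 1010 = 7380 km. Period T = 2π√(a³/μ) = 2π√(7380³/398600) = 6309.5 s = 105.16 min.
Orbits per sidereal day = 86166 / 6309.5 = 13.657.

13.66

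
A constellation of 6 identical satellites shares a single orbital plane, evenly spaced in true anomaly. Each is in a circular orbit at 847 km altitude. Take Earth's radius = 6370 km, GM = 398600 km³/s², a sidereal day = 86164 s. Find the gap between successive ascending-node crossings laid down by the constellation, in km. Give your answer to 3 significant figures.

Semi-major axis a = 6370 + 847 = 7217 km. Period T = 2π√(a³/μ) = 2π√(7217³/398600) = 6101.6 s = 101.69 min.
Single-satellite node shift = (6101.6/86164) × 360° = 25.49°.
With 6 satellites evenly phased, successive equator crossings are 25.49/6 = 4.249° apart.
That is 4.249 × 111.2 = 472 km at the equator.

472 km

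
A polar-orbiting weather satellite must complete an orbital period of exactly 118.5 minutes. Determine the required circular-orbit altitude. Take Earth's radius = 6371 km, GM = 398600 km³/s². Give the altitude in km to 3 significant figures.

T = 118.5 min = 7110.0 s.
From T = 2π√(a³/μ): a = (μ T²/4π²)^(1/3) = (398600 × 7110.0² / 4π²)^(1/3) = 7992 km.
Altitude h = a − R = 7992 − 6371 = 1621 km.

1620 km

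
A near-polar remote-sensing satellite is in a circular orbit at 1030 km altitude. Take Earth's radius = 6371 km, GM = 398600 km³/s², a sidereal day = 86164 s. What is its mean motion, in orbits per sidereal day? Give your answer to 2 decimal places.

13.60

Semi-major axis a = 6371 + 1030 = 7401 km. Period T = 2π√(a³/μ) = 2π√(7401³/398600) = 6336.5 s = 105.61 min.
Orbits per sidereal day = 86164 / 6336.5 = 13.598.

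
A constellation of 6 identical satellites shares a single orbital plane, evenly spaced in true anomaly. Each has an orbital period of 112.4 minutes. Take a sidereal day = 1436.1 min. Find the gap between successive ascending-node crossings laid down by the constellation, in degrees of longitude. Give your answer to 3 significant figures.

T = 112.4 min = 6744.0 s.
Single-satellite node shift = (6744.0/86166) × 360° = 28.18°.
With 6 satellites evenly phased, successive equator crossings are 28.18/6 = 4.696° apart.

4.70°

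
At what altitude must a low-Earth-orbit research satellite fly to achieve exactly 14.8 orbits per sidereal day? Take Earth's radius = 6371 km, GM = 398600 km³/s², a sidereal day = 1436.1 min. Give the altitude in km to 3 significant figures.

Required period T = 86166 / 14.8 = 5822.0 s.
From T = 2π√(a³/μ): a = (μ T²/4π²)^(1/3) = (398600 × 5822.0² / 4π²)^(1/3) = 6995 km.
Altitude h = a − R = 6995 − 6371 = 624 km.

624 km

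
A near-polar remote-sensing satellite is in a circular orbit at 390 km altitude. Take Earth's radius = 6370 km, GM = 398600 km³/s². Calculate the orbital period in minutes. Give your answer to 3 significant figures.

92.2 min

Semi-major axis a = 6370 + 390 = 6760 km. Period T = 2π√(a³/μ) = 2π√(6760³/398600) = 5531.4 s = 92.19 min.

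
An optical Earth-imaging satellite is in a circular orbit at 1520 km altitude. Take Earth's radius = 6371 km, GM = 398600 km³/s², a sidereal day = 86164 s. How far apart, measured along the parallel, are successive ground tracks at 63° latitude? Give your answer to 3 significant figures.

1470 km

Semi-major axis a = 6371 + 1520 = 7891 km. Period T = 2π√(a³/μ) = 2π√(7891³/398600) = 6976.0 s = 116.27 min.
Node shift per orbit = (6976.0/86164) × 360° = 29.15°.
Equatorial spacing = 29.15 × 111.2 km/° = 3241 km.
At 63° latitude, spacing = 3241 × cos(63°) = 1471 km.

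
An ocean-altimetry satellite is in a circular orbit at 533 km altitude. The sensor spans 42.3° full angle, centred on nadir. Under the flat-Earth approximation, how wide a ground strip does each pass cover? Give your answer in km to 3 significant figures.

412 km

Half-angle = 42.3°/2 = 21.15°.
Swath width ≈ 2h·tan(θ/2) = 2 × 533 × tan(21.15°) = 412.4 km.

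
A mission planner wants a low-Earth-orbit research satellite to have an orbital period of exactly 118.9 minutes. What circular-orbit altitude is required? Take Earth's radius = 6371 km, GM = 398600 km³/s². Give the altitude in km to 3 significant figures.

1640 km

T = 118.9 min = 7134.0 s.
From T = 2π√(a³/μ): a = (μ T²/4π²)^(1/3) = (398600 × 7134.0² / 4π²)^(1/3) = 8010 km.
Altitude h = a − R = 8010 − 6371 = 1639 km.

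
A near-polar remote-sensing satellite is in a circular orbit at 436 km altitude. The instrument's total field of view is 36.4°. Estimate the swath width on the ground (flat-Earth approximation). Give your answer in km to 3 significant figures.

287 km

Half-angle = 36.4°/2 = 18.2°.
Swath width ≈ 2h·tan(θ/2) = 2 × 436 × tan(18.2°) = 286.7 km.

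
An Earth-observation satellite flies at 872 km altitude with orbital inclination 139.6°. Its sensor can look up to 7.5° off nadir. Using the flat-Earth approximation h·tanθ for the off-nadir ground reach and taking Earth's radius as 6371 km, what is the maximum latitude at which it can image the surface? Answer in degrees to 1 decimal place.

Retrograde orbit: the ground track reaches ±(180° − i) = ±(180 − 139.6) = ±40.4°.
Sensor half-swath on the ground ≈ 872·tan(7.5°) = 115 km = 1.03° of latitude.
Maximum observable latitude ≈ 40.4 + 1.03 = 41.4°.

41.4°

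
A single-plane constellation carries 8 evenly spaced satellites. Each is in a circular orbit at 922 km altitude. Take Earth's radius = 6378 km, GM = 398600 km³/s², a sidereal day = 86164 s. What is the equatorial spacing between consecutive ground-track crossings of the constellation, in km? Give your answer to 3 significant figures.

361 km

Semi-major axis a = 6378 + 922 = 7300 km. Period T = 2π√(a³/μ) = 2π√(7300³/398600) = 6207.2 s = 103.45 min.
Single-satellite node shift = (6207.2/86164) × 360° = 25.93°.
With 8 satellites evenly phased, successive equator crossings are 25.93/8 = 3.242° apart.
That is 3.242 × 111.3 = 361 km at the equator.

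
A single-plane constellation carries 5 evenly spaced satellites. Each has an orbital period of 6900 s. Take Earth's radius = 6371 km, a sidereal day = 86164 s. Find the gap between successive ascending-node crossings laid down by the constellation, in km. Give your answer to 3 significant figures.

Single-satellite node shift = (6900.0/86164) × 360° = 28.83°.
With 5 satellites evenly phased, successive equator crossings are 28.83/5 = 5.766° apart.
That is 5.766 × 111.2 = 641 km at the equator.

641 km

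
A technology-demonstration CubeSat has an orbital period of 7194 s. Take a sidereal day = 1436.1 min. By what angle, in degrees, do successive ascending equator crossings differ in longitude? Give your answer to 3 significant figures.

During one orbit Earth rotates (7194.0 / 86166) × 360° = 30.06°.

30.1°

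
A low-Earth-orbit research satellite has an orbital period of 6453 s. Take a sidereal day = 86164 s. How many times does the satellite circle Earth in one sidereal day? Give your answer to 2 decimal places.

13.35

Orbits per sidereal day = 86164 / 6453.0 = 13.353.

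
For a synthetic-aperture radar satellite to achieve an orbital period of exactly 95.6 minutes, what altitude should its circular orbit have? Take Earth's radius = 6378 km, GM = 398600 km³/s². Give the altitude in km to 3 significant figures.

T = 95.6 min = 5736.0 s.
From T = 2π√(a³/μ): a = (μ T²/4π²)^(1/3) = (398600 × 5736.0² / 4π²)^(1/3) = 6926 km.
Altitude h = a − R = 6926 − 6378 = 548 km.

548 km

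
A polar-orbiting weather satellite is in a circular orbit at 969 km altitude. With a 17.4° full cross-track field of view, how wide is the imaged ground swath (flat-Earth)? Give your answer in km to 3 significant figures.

Half-angle = 17.4°/2 = 8.7°.
Swath width ≈ 2h·tan(θ/2) = 2 × 969 × tan(8.7°) = 296.6 km.

297 km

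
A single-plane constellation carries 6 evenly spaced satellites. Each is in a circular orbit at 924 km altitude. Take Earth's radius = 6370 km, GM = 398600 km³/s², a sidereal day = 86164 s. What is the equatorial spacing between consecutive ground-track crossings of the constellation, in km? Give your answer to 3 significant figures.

480 km

Semi-major axis a = 6370 + 924 = 7294 km. Period T = 2π√(a³/μ) = 2π√(7294³/398600) = 6199.5 s = 103.33 min.
Single-satellite node shift = (6199.5/86164) × 360° = 25.90°.
With 6 satellites evenly phased, successive equator crossings are 25.90/6 = 4.317° apart.
That is 4.317 × 111.2 = 480 km at the equator.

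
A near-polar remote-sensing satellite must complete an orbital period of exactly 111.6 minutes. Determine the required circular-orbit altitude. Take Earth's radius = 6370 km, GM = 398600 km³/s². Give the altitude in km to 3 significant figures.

1310 km

T = 111.6 min = 6696.0 s.
From T = 2π√(a³/μ): a = (μ T²/4π²)^(1/3) = (398600 × 6696.0² / 4π²)^(1/3) = 7678 km.
Altitude h = a − R = 7678 − 6370 = 1308 km.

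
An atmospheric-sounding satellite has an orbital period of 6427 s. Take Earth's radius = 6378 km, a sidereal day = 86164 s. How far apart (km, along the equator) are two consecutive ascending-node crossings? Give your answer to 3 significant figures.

During one orbit Earth rotates (6427.0 / 86164) × 360° = 26.85°.
At the equator that is 26.85° × (2π·6378/360) km/° = 26.85 × 111.3 = 2989 km.

2990 km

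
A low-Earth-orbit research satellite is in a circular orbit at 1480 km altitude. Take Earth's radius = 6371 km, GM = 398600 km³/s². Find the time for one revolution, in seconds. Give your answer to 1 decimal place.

Semi-major axis a = 6371 + 1480 = 7851 km. Period T = 2π√(a³/μ) = 2π√(7851³/398600) = 6923.1 s = 115.38 min.

6923.1 seconds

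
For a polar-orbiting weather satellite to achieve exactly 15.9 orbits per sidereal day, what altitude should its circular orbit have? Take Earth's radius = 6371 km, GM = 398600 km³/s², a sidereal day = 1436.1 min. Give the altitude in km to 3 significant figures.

297 km

Required period T = 86166 / 15.9 = 5419.2 s.
From T = 2π√(a³/μ): a = (μ T²/4π²)^(1/3) = (398600 × 5419.2² / 4π²)^(1/3) = 6668 km.
Altitude h = a − R = 6668 − 6371 = 297 km.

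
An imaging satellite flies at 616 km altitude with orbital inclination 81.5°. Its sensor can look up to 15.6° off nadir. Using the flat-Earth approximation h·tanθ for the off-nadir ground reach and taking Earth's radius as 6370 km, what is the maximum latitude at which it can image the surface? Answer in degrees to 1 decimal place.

83.0°

For a prograde orbit the ground track reaches latitude ±i = ±81.5°.
Sensor half-swath on the ground ≈ 616·tan(15.6°) = 172 km = 1.55° of latitude.
Maximum observable latitude ≈ 81.5 + 1.55 = 83.0°.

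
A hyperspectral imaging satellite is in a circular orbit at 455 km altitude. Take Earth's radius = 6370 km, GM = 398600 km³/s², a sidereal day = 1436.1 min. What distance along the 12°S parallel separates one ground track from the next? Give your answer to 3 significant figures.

2550 km

Semi-major axis a = 6370 + 455 = 6825 km. Period T = 2π√(a³/μ) = 2π√(6825³/398600) = 5611.3 s = 93.52 min.
Node shift per orbit = (5611.3/86166) × 360° = 23.44°.
Equatorial spacing = 23.44 × 111.2 km/° = 2606 km.
At 12° latitude, spacing = 2606 × cos(12°) = 2549 km.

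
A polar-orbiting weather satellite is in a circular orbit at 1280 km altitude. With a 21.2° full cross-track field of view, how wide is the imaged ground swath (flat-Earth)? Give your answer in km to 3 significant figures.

Half-angle = 21.2°/2 = 10.6°.
Swath width ≈ 2h·tan(θ/2) = 2 × 1280 × tan(10.6°) = 479.1 km.

479 km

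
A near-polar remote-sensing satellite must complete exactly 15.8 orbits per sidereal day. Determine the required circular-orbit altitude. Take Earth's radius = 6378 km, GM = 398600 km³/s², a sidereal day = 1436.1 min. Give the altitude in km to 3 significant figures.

318 km

Required period T = 86166 / 15.8 = 5453.5 s.
From T = 2π√(a³/μ): a = (μ T²/4π²)^(1/3) = (398600 × 5453.5² / 4π²)^(1/3) = 6696 km.
Altitude h = a − R = 6696 − 6378 = 318 km.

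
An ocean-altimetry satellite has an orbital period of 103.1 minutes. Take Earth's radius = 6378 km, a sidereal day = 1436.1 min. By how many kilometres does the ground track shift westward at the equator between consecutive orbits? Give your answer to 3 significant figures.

2880 km

T = 103.1 min = 6186.0 s.
During one orbit Earth rotates (6186.0 / 86166) × 360° = 25.84°.
At the equator that is 25.84° × (2π·6378/360) km/° = 25.84 × 111.3 = 2877 km.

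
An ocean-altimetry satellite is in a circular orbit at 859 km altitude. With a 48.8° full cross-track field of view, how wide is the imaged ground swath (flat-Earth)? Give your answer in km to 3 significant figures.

779 km

Half-angle = 48.8°/2 = 24.4°.
Swath width ≈ 2h·tan(θ/2) = 2 × 859 × tan(24.4°) = 779.3 km.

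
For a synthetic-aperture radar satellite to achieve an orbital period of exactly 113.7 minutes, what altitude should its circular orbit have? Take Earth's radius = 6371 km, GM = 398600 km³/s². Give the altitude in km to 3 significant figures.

T = 113.7 min = 6822.0 s.
From T = 2π√(a³/μ): a = (μ T²/4π²)^(1/3) = (398600 × 6822.0² / 4π²)^(1/3) = 7774 km.
Altitude h = a − R = 7774 − 6371 = 1403 km.

1400 km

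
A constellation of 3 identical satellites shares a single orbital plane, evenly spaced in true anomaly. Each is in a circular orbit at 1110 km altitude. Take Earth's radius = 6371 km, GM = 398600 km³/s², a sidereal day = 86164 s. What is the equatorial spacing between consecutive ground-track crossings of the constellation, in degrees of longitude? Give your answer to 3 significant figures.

8.97°

Semi-major axis a = 6371 + 1110 = 7481 km. Period T = 2π√(a³/μ) = 2π√(7481³/398600) = 6439.5 s = 107.32 min.
Single-satellite node shift = (6439.5/86164) × 360° = 26.90°.
With 3 satellites evenly phased, successive equator crossings are 26.90/3 = 8.968° apart.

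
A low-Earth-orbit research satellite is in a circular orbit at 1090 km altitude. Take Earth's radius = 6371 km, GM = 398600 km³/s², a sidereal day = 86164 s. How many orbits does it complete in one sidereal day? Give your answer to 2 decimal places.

13.43

Semi-major axis a = 6371 + 1090 = 7461 km. Period T = 2π√(a³/μ) = 2π√(7461³/398600) = 6413.7 s = 106.89 min.
Orbits per sidereal day = 86164 / 6413.7 = 13.434.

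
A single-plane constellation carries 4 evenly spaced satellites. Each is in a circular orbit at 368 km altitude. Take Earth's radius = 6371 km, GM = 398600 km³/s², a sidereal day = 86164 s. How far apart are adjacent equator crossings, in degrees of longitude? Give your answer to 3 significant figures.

5.75°

Semi-major axis a = 6371 + 368 = 6739 km. Period T = 2π√(a³/μ) = 2π√(6739³/398600) = 5505.6 s = 91.76 min.
Single-satellite node shift = (5505.6/86164) × 360° = 23.00°.
With 4 satellites evenly phased, successive equator crossings are 23.00/4 = 5.751° apart.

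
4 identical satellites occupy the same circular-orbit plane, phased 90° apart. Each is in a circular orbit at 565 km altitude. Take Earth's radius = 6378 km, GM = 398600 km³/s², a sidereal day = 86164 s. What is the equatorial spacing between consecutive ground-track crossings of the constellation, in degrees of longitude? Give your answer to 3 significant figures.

Semi-major axis a = 6378 + 565 = 6943 km. Period T = 2π√(a³/μ) = 2π√(6943³/398600) = 5757.5 s = 95.96 min.
Single-satellite node shift = (5757.5/86164) × 360° = 24.06°.
With 4 satellites evenly phased, successive equator crossings are 24.06/4 = 6.014° apart.

6.01°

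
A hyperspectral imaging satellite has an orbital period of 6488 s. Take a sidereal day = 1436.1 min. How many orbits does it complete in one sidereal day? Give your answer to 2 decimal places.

13.28

Orbits per sidereal day = 86166 / 6488.0 = 13.281.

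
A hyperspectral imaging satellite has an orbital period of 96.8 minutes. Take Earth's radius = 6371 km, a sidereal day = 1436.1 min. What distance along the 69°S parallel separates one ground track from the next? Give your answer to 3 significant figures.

967 km

T = 96.8 min = 5808.0 s.
Node shift per orbit = (5808.0/86166) × 360° = 24.27°.
Equatorial spacing = 24.27 × 111.2 km/° = 2698 km.
At 69° latitude, spacing = 2698 × cos(69°) = 967 km.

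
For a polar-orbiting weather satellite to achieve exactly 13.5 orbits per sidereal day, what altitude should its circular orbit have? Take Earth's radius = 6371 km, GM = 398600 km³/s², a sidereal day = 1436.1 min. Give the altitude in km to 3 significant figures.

1070 km

Required period T = 86166 / 13.5 = 6382.7 s.
From T = 2π√(a³/μ): a = (μ T²/4π²)^(1/3) = (398600 × 6382.7² / 4π²)^(1/3) = 7437 km.
Altitude h = a − R = 7437 − 6371 = 1066 km.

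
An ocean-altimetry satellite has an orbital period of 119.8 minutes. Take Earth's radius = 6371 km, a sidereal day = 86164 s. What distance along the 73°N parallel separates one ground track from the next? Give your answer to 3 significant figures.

T = 119.8 min = 7188.0 s.
Node shift per orbit = (7188.0/86164) × 360° = 30.03°.
Equatorial spacing = 30.03 × 111.2 km/° = 3339 km.
At 73° latitude, spacing = 3339 × cos(73°) = 976 km.

976 km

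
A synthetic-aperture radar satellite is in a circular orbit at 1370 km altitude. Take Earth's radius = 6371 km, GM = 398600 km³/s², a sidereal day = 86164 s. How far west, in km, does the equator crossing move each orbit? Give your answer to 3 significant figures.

Semi-major axis a = 6371 + 1370 = 7741 km. Period T = 2π√(a³/μ) = 2π√(7741³/398600) = 6778.1 s = 112.97 min.
During one orbit Earth rotates (6778.1 / 86164) × 360° = 28.32°.
At the equator that is 28.32° × (2π·6371/360) km/° = 28.32 × 111.2 = 3149 km.

3150 km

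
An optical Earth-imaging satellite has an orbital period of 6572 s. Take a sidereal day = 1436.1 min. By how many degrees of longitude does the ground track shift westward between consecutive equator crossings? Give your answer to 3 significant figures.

27.5°

During one orbit Earth rotates (6572.0 / 86166) × 360° = 27.46°.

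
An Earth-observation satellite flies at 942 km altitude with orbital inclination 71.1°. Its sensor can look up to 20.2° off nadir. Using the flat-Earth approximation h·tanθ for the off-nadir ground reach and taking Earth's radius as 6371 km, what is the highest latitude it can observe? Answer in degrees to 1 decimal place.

For a prograde orbit the ground track reaches latitude ±i = ±71.1°.
Sensor half-swath on the ground ≈ 942·tan(20.2°) = 347 km = 3.12° of latitude.
Maximum observable latitude ≈ 71.1 + 3.12 = 74.2°.

74.2°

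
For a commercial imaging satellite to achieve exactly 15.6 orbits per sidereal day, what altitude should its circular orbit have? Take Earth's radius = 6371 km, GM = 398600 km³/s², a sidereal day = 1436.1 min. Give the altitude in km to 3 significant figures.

Required period T = 86166 / 15.6 = 5523.5 s.
From T = 2π√(a³/μ): a = (μ T²/4π²)^(1/3) = (398600 × 5523.5² / 4π²)^(1/3) = 6754 km.
Altitude h = a − R = 6754 − 6371 = 383 km.

383 km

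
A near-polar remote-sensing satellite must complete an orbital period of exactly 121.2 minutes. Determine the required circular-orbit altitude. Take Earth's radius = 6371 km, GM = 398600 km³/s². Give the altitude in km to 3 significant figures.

T = 121.2 min = 7272.0 s.
From T = 2π√(a³/μ): a = (μ T²/4π²)^(1/3) = (398600 × 7272.0² / 4π²)^(1/3) = 8113 km.
Altitude h = a − R = 8113 − 6371 = 1742 km.

1740 km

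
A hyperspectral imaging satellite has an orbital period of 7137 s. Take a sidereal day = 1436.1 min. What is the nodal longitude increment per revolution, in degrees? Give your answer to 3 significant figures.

29.8°

During one orbit Earth rotates (7137.0 / 86166) × 360° = 29.82°.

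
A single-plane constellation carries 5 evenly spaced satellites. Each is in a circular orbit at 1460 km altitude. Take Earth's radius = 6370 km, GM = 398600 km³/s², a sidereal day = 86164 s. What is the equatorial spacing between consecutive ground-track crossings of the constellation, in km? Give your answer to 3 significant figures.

Semi-major axis a = 6370 + 1460 = 7830 km. Period T = 2π√(a³/μ) = 2π√(7830³/398600) = 6895.3 s = 114.92 min.
Single-satellite node shift = (6895.3/86164) × 360° = 28.81°.
With 5 satellites evenly phased, successive equator crossings are 28.81/5 = 5.762° apart.
That is 5.762 × 111.2 = 641 km at the equator.

641 km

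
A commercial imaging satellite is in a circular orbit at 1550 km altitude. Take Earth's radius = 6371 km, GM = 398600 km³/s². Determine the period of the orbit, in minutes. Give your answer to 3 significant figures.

117 min

Semi-major axis a = 6371 + 1550 = 7921 km. Period T = 2π√(a³/μ) = 2π√(7921³/398600) = 7015.9 s = 116.93 min.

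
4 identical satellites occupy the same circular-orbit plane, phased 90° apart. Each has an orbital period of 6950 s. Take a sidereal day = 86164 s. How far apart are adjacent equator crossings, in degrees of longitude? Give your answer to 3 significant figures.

7.26°

Single-satellite node shift = (6950.0/86164) × 360° = 29.04°.
With 4 satellites evenly phased, successive equator crossings are 29.04/4 = 7.259° apart.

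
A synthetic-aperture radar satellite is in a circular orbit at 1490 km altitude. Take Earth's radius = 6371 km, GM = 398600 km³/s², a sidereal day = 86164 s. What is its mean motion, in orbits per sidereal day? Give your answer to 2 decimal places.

12.42

Semi-major axis a = 6371 + 1490 = 7861 km. Period T = 2π√(a³/μ) = 2π√(7861³/398600) = 6936.3 s = 115.61 min.
Orbits per sidereal day = 86164 / 6936.3 = 12.422.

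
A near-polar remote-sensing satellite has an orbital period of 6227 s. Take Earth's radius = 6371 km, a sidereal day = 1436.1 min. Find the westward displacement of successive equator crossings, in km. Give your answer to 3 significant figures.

2890 km

During one orbit Earth rotates (6227.0 / 86166) × 360° = 26.02°.
At the equator that is 26.02° × (2π·6371/360) km/° = 26.02 × 111.2 = 2893 km.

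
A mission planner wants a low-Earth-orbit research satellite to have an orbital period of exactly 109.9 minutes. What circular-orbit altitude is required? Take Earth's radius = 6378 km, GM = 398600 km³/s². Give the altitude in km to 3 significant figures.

1220 km

T = 109.9 min = 6594.0 s.
From T = 2π√(a³/μ): a = (μ T²/4π²)^(1/3) = (398600 × 6594.0² / 4π²)^(1/3) = 7600 km.
Altitude h = a − R = 7600 − 6378 = 1222 km.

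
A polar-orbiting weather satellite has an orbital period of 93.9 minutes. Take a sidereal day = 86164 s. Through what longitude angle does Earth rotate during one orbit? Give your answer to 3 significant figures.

23.5°

T = 93.9 min = 5634.0 s.
During one orbit Earth rotates (5634.0 / 86164) × 360° = 23.54°.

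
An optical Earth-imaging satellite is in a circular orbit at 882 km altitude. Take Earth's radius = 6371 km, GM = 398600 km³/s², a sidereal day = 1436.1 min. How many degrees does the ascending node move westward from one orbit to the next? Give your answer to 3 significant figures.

25.7°

Semi-major axis a = 6371 + 882 = 7253 km. Period T = 2π√(a³/μ) = 2π√(7253³/398600) = 6147.3 s = 102.46 min.
During one orbit Earth rotates (6147.3 / 86166) × 360° = 25.68°.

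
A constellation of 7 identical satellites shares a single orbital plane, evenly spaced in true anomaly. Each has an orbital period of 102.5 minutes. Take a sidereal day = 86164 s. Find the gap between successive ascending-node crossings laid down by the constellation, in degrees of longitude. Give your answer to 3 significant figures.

T = 102.5 min = 6150.0 s.
Single-satellite node shift = (6150.0/86164) × 360° = 25.70°.
With 7 satellites evenly phased, successive equator crossings are 25.70/7 = 3.671° apart.

3.67°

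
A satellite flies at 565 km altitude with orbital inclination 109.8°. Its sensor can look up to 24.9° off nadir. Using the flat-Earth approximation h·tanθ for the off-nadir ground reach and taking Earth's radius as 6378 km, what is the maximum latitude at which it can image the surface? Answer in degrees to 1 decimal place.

Retrograde orbit: the ground track reaches ±(180° − i) = ±(180 − 109.8) = ±70.2°.
Sensor half-swath on the ground ≈ 565·tan(24.9°) = 262 km = 2.36° of latitude.
Maximum observable latitude ≈ 70.2 + 2.36 = 72.6°.

72.6°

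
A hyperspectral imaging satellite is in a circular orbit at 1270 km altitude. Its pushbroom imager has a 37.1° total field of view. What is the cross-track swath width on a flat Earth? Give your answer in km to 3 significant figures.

Half-angle = 37.1°/2 = 18.55°.
Swath width ≈ 2h·tan(θ/2) = 2 × 1270 × tan(18.55°) = 852.3 km.

852 km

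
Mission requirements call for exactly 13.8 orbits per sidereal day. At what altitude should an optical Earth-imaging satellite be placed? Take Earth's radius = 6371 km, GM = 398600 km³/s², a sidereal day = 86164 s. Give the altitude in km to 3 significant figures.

958 km

Required period T = 86164 / 13.8 = 6243.8 s.
From T = 2π√(a³/μ): a = (μ T²/4π²)^(1/3) = (398600 × 6243.8² / 4π²)^(1/3) = 7329 km.
Altitude h = a − R = 7329 − 6371 = 958 km.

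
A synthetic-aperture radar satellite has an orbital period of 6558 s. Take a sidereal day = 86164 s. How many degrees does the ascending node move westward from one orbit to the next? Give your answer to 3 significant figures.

27.4°

During one orbit Earth rotates (6558.0 / 86164) × 360° = 27.40°.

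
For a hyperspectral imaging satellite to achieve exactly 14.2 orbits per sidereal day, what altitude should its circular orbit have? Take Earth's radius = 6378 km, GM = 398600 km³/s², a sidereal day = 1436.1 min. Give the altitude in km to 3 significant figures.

Required period T = 86166 / 14.2 = 6068.0 s.
From T = 2π√(a³/μ): a = (μ T²/4π²)^(1/3) = (398600 × 6068.0² / 4π²)^(1/3) = 7190 km.
Altitude h = a − R = 7190 − 6378 = 812 km.

812 km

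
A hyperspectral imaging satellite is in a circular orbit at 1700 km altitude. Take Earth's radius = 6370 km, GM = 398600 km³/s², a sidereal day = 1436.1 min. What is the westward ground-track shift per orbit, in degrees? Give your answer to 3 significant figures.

30.1°

Semi-major axis a = 6370 + 1700 = 8070 km. Period T = 2π√(a³/μ) = 2π√(8070³/398600) = 7214.8 s = 120.25 min.
During one orbit Earth rotates (7214.8 / 86166) × 360° = 30.14°.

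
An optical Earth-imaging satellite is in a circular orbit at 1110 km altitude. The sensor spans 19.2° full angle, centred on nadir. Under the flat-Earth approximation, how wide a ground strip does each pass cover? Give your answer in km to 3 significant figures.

Half-angle = 19.2°/2 = 9.6°.
Swath width ≈ 2h·tan(θ/2) = 2 × 1110 × tan(9.6°) = 375.5 km.

375 km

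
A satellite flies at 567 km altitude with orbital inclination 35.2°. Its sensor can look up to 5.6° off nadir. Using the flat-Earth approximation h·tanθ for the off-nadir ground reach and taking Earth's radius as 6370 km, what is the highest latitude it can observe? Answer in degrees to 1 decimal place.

35.7°

For a prograde orbit the ground track reaches latitude ±i = ±35.2°.
Sensor half-swath on the ground ≈ 567·tan(5.6°) = 56 km = 0.50° of latitude.
Maximum observable latitude ≈ 35.2 + 0.50 = 35.7°.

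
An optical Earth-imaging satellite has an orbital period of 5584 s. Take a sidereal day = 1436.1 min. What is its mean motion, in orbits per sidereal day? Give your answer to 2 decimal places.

15.43

Orbits per sidereal day = 86166 / 5584.0 = 15.431.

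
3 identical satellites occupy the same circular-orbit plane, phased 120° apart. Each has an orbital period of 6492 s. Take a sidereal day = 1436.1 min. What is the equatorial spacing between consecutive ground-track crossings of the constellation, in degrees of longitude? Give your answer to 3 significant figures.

9.04°

Single-satellite node shift = (6492.0/86166) × 360° = 27.12°.
With 3 satellites evenly phased, successive equator crossings are 27.12/3 = 9.041° apart.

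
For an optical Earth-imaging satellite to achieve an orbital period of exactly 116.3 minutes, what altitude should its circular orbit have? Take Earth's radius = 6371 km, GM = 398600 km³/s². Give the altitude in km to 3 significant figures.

1520 km

T = 116.3 min = 6978.0 s.
From T = 2π√(a³/μ): a = (μ T²/4π²)^(1/3) = (398600 × 6978.0² / 4π²)^(1/3) = 7892 km.
Altitude h = a − R = 7892 − 6371 = 1521 km.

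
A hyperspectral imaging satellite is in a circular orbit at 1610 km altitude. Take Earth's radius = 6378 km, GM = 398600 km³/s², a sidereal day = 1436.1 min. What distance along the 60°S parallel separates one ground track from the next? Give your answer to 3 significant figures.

1650 km

Semi-major axis a = 6378 + 1610 = 7988 km. Period T = 2π√(a³/μ) = 2π√(7988³/398600) = 7105.1 s = 118.42 min.
Node shift per orbit = (7105.1/86166) × 360° = 29.68°.
Equatorial spacing = 29.68 × 111.3 km/° = 3304 km.
At 60° latitude, spacing = 3304 × cos(60°) = 1652 km.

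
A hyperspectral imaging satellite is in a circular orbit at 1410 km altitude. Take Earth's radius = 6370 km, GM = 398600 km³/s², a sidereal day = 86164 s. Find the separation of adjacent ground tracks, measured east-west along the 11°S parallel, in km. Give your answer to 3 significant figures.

3110 km

Semi-major axis a = 6370 + 1410 = 7780 km. Period T = 2π√(a³/μ) = 2π√(7780³/398600) = 6829.4 s = 113.82 min.
Node shift per orbit = (6829.4/86164) × 360° = 28.53°.
Equatorial spacing = 28.53 × 111.2 km/° = 3172 km.
At 11° latitude, spacing = 3172 × cos(11°) = 3114 km.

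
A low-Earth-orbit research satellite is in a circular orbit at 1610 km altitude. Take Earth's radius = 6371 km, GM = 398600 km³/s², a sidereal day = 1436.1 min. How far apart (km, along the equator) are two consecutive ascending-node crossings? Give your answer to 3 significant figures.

3300 km

Semi-major axis a = 6371 + 1610 = 7981 km. Period T = 2π√(a³/μ) = 2π√(7981³/398600) = 7095.7 s = 118.26 min.
During one orbit Earth rotates (7095.7 / 86166) × 360° = 29.65°.
At the equator that is 29.65° × (2π·6371/360) km/° = 29.65 × 111.2 = 3296 km.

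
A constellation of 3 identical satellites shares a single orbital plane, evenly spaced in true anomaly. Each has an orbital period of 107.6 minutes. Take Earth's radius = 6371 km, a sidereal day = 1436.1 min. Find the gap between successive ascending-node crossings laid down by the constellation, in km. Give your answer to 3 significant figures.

T = 107.6 min = 6456.0 s.
Single-satellite node shift = (6456.0/86166) × 360° = 26.97°.
With 3 satellites evenly phased, successive equator crossings are 26.97/3 = 8.991° apart.
That is 8.991 × 111.2 = 1000 km at the equator.

1000 km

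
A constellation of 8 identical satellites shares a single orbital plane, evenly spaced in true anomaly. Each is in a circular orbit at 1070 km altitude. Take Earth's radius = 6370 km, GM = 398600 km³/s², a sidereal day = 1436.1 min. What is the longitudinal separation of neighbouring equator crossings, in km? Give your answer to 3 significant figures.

371 km

Semi-major axis a = 6370 + 1070 = 7440 km. Period T = 2π√(a³/μ) = 2π√(7440³/398600) = 6386.6 s = 106.44 min.
Single-satellite node shift = (6386.6/86166) × 360° = 26.68°.
With 8 satellites evenly phased, successive equator crossings are 26.68/8 = 3.335° apart.
That is 3.335 × 111.2 = 371 km at the equator.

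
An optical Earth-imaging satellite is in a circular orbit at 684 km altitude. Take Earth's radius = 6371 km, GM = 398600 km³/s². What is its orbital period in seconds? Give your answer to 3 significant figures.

5900 seconds

Semi-major axis a = 6371 + 684 = 7055 km. Period T = 2π√(a³/μ) = 2π√(7055³/398600) = 5897.3 s = 98.29 min.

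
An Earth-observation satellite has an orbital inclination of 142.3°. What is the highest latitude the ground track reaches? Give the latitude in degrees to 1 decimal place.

37.7°

Retrograde orbit: the ground track reaches ±(180° − i) = ±(180 − 142.3) = ±37.7°.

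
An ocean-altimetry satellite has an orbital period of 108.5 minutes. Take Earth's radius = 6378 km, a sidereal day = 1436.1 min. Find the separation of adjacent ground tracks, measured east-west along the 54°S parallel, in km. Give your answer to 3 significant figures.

1780 km

T = 108.5 min = 6510.0 s.
Node shift per orbit = (6510.0/86166) × 360° = 27.20°.
Equatorial spacing = 27.20 × 111.3 km/° = 3028 km.
At 54° latitude, spacing = 3028 × cos(54°) = 1780 km.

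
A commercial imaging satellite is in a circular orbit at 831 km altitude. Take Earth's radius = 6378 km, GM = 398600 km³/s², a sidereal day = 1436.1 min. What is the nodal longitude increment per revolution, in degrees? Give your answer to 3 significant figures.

25.5°

Semi-major axis a = 6378 + 831 = 7209 km. Period T = 2π√(a³/μ) = 2π√(7209³/398600) = 6091.5 s = 101.52 min.
During one orbit Earth rotates (6091.5 / 86166) × 360° = 25.45°.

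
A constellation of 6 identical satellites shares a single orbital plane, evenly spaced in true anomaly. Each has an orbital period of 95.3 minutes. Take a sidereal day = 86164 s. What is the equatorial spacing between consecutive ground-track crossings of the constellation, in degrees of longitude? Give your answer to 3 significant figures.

3.98°

T = 95.3 min = 5718.0 s.
Single-satellite node shift = (5718.0/86164) × 360° = 23.89°.
With 6 satellites evenly phased, successive equator crossings are 23.89/6 = 3.982° apart.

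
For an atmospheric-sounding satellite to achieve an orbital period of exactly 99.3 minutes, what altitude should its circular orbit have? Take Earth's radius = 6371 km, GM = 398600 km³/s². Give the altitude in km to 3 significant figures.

T = 99.3 min = 5958.0 s.
From T = 2π√(a³/μ): a = (μ T²/4π²)^(1/3) = (398600 × 5958.0² / 4π²)^(1/3) = 7103 km.
Altitude h = a − R = 7103 − 6371 = 732 km.

732 km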